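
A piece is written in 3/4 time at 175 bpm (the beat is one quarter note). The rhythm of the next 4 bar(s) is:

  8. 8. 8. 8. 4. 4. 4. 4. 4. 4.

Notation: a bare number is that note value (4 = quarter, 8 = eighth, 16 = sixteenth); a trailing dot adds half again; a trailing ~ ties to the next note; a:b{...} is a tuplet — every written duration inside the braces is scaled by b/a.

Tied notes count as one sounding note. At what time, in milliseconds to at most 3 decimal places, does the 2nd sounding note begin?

note 2 onset = 3/4b = 257.143ms

1. 0.0ms @ 0 + 257.143ms (3/4)
2. 257.143ms @ 3/4 + 257.143ms (3/4)
3. 514.286ms @ 3/2 + 257.143ms (3/4)
4. 771.429ms @ 9/4 + 257.143ms (3/4)
5. 1028.571ms @ 3 + 514.286ms (3/2)
6. 1542.857ms @ 9/2 + 514.286ms (3/2)
7. 2057.143ms @ 6 + 514.286ms (3/2)
8. 2571.429ms @ 15/2 + 514.286ms (3/2)
9. 3085.714ms @ 9 + 514.286ms (3/2)
10. 3600.0ms @ 21/2 + 514.286ms (3/2)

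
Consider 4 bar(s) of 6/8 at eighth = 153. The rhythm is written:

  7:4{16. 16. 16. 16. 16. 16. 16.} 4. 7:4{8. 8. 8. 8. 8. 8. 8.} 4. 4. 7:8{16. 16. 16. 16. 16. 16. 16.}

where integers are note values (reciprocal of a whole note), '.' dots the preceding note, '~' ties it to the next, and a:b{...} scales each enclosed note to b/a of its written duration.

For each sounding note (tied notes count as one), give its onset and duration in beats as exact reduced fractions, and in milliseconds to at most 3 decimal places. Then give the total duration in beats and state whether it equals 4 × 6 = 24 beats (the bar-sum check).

1) 0.0ms=0b +168.067ms=3/7b
2) 168.067ms=3/7b +168.067ms=3/7b
3) 336.134ms=6/7b +168.067ms=3/7b
4) 504.202ms=9/7b +168.067ms=3/7b
5) 672.269ms=12/7b +168.067ms=3/7b
6) 840.336ms=15/7b +168.067ms=3/7b
7) 1008.403ms=18/7b +168.067ms=3/7b
8) 1176.471ms=3b +1176.471ms=3b
9) 2352.941ms=6b +336.134ms=6/7b
10) 2689.076ms=48/7b +336.134ms=6/7b
11) 3025.21ms=54/7b +336.134ms=6/7b
12) 3361.345ms=60/7b +336.134ms=6/7b
13) 3697.479ms=66/7b +336.134ms=6/7b
14) 4033.613ms=72/7b +336.134ms=6/7b
15) 4369.748ms=78/7b +336.134ms=6/7b
16) 4705.882ms=12b +1176.471ms=3b
17) 5882.353ms=15b +1176.471ms=3b
18) 7058.824ms=18b +336.134ms=6/7b
19) 7394.958ms=132/7b +336.134ms=6/7b
20) 7731.092ms=138/7b +336.134ms=6/7b
21) 8067.227ms=144/7b +336.134ms=6/7b
22) 8403.361ms=150/7b +336.134ms=6/7b
23) 8739.496ms=156/7b +336.134ms=6/7b
24) 9075.63ms=162/7b +336.134ms=6/7b
Σ=24b of 24 (153bpm 6/8) — PASS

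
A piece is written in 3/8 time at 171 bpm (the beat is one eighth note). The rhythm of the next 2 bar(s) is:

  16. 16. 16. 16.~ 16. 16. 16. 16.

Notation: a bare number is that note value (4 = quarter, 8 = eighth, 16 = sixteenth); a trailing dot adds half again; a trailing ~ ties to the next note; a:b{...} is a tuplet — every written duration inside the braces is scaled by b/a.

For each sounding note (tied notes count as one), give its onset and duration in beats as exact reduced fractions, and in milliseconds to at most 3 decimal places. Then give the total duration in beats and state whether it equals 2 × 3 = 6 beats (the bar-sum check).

1) 0.0ms=0b +263.158ms=3/4b
2) 263.158ms=3/4b +263.158ms=3/4b
3) 526.316ms=3/2b +263.158ms=3/4b
4) 789.474ms=9/4b +526.316ms=3/2b
5) 1315.789ms=15/4b +263.158ms=3/4b
6) 1578.947ms=9/2b +263.158ms=3/4b
7) 1842.105ms=21/4b +263.158ms=3/4b
Σ=6b of 6 (171bpm 3/8) — PASS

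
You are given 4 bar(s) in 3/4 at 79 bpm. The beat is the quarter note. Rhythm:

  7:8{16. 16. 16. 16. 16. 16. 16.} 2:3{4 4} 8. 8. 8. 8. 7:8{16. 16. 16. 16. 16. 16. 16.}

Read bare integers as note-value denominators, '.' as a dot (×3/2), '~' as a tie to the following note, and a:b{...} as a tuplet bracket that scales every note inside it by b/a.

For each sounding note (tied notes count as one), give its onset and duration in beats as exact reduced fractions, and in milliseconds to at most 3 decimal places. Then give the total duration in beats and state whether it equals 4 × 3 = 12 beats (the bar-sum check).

1) 0.0ms=0b +325.497ms=3/7b
2) 325.497ms=3/7b +325.497ms=3/7b
3) 650.995ms=6/7b +325.497ms=3/7b
4) 976.492ms=9/7b +325.497ms=3/7b
5) 1301.989ms=12/7b +325.497ms=3/7b
6) 1627.486ms=15/7b +325.497ms=3/7b
7) 1952.984ms=18/7b +325.497ms=3/7b
8) 2278.481ms=3b +1139.241ms=3/2b
9) 3417.722ms=9/2b +1139.241ms=3/2b
10) 4556.962ms=6b +569.62ms=3/4b
11) 5126.582ms=27/4b +569.62ms=3/4b
12) 5696.203ms=15/2b +569.62ms=3/4b
13) 6265.823ms=33/4b +569.62ms=3/4b
14) 6835.443ms=9b +325.497ms=3/7b
15) 7160.94ms=66/7b +325.497ms=3/7b
16) 7486.438ms=69/7b +325.497ms=3/7b
17) 7811.935ms=72/7b +325.497ms=3/7b
18) 8137.432ms=75/7b +325.497ms=3/7b
19) 8462.929ms=78/7b +325.497ms=3/7b
20) 8788.427ms=81/7b +325.497ms=3/7b
Σ=12b of 12 (79bpm 3/4) — PASS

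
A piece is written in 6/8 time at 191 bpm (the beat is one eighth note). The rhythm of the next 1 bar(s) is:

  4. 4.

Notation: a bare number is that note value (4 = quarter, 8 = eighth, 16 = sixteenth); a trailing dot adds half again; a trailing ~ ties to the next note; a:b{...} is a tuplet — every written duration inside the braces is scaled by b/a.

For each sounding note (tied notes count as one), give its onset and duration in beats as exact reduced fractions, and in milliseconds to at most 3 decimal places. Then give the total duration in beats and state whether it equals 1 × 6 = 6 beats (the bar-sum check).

1) 0.0ms=0b +942.408ms=3b
2) 942.408ms=3b +942.408ms=3b
Σ=6b of 6 (191bpm 6/8) — PASS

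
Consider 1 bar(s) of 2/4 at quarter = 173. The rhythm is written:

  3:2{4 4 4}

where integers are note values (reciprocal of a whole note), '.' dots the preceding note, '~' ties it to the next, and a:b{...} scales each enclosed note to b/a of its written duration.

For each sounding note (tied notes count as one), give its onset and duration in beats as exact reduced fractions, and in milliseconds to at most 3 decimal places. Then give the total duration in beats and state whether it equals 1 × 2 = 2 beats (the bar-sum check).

1) 0.0ms=0b +231.214ms=2/3b
2) 231.214ms=2/3b +231.214ms=2/3b
3) 462.428ms=4/3b +231.214ms=2/3b
Σ=2b of 2 (173bpm 2/4) — PASS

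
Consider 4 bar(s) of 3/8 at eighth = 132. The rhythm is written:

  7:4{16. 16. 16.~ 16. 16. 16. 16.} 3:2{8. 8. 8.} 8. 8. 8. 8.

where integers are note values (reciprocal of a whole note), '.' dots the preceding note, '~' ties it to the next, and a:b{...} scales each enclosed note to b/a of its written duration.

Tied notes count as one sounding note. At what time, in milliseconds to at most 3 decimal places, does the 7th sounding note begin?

1. 0.0ms @ 0 + 194.805ms (3/7)
2. 194.805ms @ 3/7 + 194.805ms (3/7)
3. 389.61ms @ 6/7 + 389.61ms (6/7)
4. 779.221ms @ 12/7 + 194.805ms (3/7)
5. 974.026ms @ 15/7 + 194.805ms (3/7)
6. 1168.831ms @ 18/7 + 194.805ms (3/7)
7. 1363.636ms @ 3 + 454.545ms (1)
8. 1818.182ms @ 4 + 454.545ms (1)
9. 2272.727ms @ 5 + 454.545ms (1)
10. 2727.273ms @ 6 + 681.818ms (3/2)
11. 3409.091ms @ 15/2 + 681.818ms (3/2)
12. 4090.909ms @ 9 + 681.818ms (3/2)
13. 4772.727ms @ 21/2 + 681.818ms (3/2)

note 7 onset = 3b = 1363.636ms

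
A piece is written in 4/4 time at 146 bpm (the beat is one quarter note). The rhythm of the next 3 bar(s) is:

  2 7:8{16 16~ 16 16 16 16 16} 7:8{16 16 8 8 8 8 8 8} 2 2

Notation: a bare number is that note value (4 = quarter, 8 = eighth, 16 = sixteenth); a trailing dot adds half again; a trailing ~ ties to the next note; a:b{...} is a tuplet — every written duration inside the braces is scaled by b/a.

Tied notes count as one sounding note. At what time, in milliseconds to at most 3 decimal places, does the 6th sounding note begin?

note 6 onset = 24/7b = 1409.002ms

1. 0.0ms @ 0 + 821.918ms (2)
2. 821.918ms @ 2 + 117.417ms (2/7)
3. 939.335ms @ 16/7 + 234.834ms (4/7)
4. 1174.168ms @ 20/7 + 117.417ms (2/7)
5. 1291.585ms @ 22/7 + 117.417ms (2/7)
6. 1409.002ms @ 24/7 + 117.417ms (2/7)
7. 1526.419ms @ 26/7 + 117.417ms (2/7)
8. 1643.836ms @ 4 + 117.417ms (2/7)
9. 1761.252ms @ 30/7 + 117.417ms (2/7)
10. 1878.669ms @ 32/7 + 234.834ms (4/7)
11. 2113.503ms @ 36/7 + 234.834ms (4/7)
12. 2348.337ms @ 40/7 + 234.834ms (4/7)
13. 2583.17ms @ 44/7 + 234.834ms (4/7)
14. 2818.004ms @ 48/7 + 234.834ms (4/7)
15. 3052.838ms @ 52/7 + 234.834ms (4/7)
16. 3287.671ms @ 8 + 821.918ms (2)
17. 4109.589ms @ 10 + 821.918ms (2)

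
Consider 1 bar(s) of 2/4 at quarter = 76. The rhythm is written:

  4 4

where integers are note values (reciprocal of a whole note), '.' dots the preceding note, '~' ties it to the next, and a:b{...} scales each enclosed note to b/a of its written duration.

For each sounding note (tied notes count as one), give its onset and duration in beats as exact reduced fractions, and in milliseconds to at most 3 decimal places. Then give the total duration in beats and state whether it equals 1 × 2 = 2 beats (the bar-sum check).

1) 0.0ms=0b +789.474ms=1b
2) 789.474ms=1b +789.474ms=1b
Σ=2b of 2 (76bpm 2/4) — PASS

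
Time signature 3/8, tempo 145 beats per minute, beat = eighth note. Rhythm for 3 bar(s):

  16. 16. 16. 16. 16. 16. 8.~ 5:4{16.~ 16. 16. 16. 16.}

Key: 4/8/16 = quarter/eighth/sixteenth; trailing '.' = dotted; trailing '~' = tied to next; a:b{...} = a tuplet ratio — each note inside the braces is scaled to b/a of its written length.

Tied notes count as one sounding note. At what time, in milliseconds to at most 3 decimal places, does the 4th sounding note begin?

1. 0.0ms @ 0 + 310.345ms (3/4)
2. 310.345ms @ 3/4 + 310.345ms (3/4)
3. 620.69ms @ 3/2 + 310.345ms (3/4)
4. 931.034ms @ 9/4 + 310.345ms (3/4)
5. 1241.379ms @ 3 + 310.345ms (3/4)
6. 1551.724ms @ 15/4 + 310.345ms (3/4)
7. 1862.069ms @ 9/2 + 1117.241ms (27/10)
8. 2979.31ms @ 36/5 + 248.276ms (3/5)
9. 3227.586ms @ 39/5 + 248.276ms (3/5)
10. 3475.862ms @ 42/5 + 248.276ms (3/5)

note 4 onset = 9/4b = 931.034ms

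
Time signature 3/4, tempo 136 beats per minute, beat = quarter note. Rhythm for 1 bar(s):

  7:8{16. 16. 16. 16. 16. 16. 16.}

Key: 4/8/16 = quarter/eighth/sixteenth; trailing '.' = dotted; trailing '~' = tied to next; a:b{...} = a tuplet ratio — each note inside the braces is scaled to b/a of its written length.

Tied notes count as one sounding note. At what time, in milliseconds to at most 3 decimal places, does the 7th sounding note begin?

1. 0.0ms @ 0 + 189.076ms (3/7)
2. 189.076ms @ 3/7 + 189.076ms (3/7)
3. 378.151ms @ 6/7 + 189.076ms (3/7)
4. 567.227ms @ 9/7 + 189.076ms (3/7)
5. 756.303ms @ 12/7 + 189.076ms (3/7)
6. 945.378ms @ 15/7 + 189.076ms (3/7)
7. 1134.454ms @ 18/7 + 189.076ms (3/7)

note 7 onset = 18/7b = 1134.454ms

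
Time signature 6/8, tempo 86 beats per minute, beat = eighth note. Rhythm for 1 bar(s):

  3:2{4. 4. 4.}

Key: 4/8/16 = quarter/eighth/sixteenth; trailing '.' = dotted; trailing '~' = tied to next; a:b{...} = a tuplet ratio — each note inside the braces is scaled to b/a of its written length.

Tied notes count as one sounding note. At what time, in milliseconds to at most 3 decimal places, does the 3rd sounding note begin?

1. 0.0ms @ 0 + 1395.349ms (2)
2. 1395.349ms @ 2 + 1395.349ms (2)
3. 2790.698ms @ 4 + 1395.349ms (2)

note 3 onset = 4b = 2790.698ms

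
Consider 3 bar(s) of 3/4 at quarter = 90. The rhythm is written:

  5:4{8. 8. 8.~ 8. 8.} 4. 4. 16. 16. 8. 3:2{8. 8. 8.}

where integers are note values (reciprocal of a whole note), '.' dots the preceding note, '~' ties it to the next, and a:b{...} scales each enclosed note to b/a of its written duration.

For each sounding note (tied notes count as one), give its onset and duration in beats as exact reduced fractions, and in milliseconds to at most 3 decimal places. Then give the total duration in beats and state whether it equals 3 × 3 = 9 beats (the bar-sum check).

1) 0.0ms=0b +400.0ms=3/5b
2) 400.0ms=3/5b +400.0ms=3/5b
3) 800.0ms=6/5b +800.0ms=6/5b
4) 1600.0ms=12/5b +400.0ms=3/5b
5) 2000.0ms=3b +1000.0ms=3/2b
6) 3000.0ms=9/2b +1000.0ms=3/2b
7) 4000.0ms=6b +250.0ms=3/8b
8) 4250.0ms=51/8b +250.0ms=3/8b
9) 4500.0ms=27/4b +500.0ms=3/4b
10) 5000.0ms=15/2b +333.333ms=1/2b
11) 5333.333ms=8b +333.333ms=1/2b
12) 5666.667ms=17/2b +333.333ms=1/2b
Σ=9b of 9 (90bpm 3/4) — PASS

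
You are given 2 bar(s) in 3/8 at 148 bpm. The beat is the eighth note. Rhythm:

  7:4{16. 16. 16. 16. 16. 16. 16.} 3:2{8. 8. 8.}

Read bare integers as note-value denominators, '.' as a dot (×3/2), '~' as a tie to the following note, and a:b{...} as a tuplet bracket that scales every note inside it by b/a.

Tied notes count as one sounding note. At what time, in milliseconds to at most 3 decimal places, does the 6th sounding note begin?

1. 0.0ms @ 0 + 173.745ms (3/7)
2. 173.745ms @ 3/7 + 173.745ms (3/7)
3. 347.49ms @ 6/7 + 173.745ms (3/7)
4. 521.236ms @ 9/7 + 173.745ms (3/7)
5. 694.981ms @ 12/7 + 173.745ms (3/7)
6. 868.726ms @ 15/7 + 173.745ms (3/7)
7. 1042.471ms @ 18/7 + 173.745ms (3/7)
8. 1216.216ms @ 3 + 405.405ms (1)
9. 1621.622ms @ 4 + 405.405ms (1)
10. 2027.027ms @ 5 + 405.405ms (1)

note 6 onset = 15/7b = 868.726ms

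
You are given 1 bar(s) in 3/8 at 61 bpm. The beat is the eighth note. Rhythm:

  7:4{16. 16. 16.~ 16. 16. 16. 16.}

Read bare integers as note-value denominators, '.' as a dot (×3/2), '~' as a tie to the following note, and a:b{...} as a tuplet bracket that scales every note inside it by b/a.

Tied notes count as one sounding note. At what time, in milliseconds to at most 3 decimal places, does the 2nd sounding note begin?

note 2 onset = 3/7b = 421.546ms

1. 0.0ms @ 0 + 421.546ms (3/7)
2. 421.546ms @ 3/7 + 421.546ms (3/7)
3. 843.091ms @ 6/7 + 843.091ms (6/7)
4. 1686.183ms @ 12/7 + 421.546ms (3/7)
5. 2107.728ms @ 15/7 + 421.546ms (3/7)
6. 2529.274ms @ 18/7 + 421.546ms (3/7)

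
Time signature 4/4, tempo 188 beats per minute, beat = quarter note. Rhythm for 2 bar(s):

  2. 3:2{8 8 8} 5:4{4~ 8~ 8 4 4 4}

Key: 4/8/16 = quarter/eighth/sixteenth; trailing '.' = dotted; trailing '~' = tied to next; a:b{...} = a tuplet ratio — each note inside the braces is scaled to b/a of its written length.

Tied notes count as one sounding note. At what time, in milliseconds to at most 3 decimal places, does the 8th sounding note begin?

1. 0.0ms @ 0 + 957.447ms (3)
2. 957.447ms @ 3 + 106.383ms (1/3)
3. 1063.83ms @ 10/3 + 106.383ms (1/3)
4. 1170.213ms @ 11/3 + 106.383ms (1/3)
5. 1276.596ms @ 4 + 510.638ms (8/5)
6. 1787.234ms @ 28/5 + 255.319ms (4/5)
7. 2042.553ms @ 32/5 + 255.319ms (4/5)
8. 2297.872ms @ 36/5 + 255.319ms (4/5)

note 8 onset = 36/5b = 2297.872ms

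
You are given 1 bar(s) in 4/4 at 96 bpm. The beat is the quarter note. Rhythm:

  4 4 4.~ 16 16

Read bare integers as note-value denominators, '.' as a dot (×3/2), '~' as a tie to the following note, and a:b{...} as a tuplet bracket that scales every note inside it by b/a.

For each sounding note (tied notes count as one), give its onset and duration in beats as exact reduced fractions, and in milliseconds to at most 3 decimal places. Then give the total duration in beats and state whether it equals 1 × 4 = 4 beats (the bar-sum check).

1) 0.0ms=0b +625.0ms=1b
2) 625.0ms=1b +625.0ms=1b
3) 1250.0ms=2b +1093.75ms=7/4b
4) 2343.75ms=15/4b +156.25ms=1/4b
Σ=4b of 4 (96bpm 4/4) — PASS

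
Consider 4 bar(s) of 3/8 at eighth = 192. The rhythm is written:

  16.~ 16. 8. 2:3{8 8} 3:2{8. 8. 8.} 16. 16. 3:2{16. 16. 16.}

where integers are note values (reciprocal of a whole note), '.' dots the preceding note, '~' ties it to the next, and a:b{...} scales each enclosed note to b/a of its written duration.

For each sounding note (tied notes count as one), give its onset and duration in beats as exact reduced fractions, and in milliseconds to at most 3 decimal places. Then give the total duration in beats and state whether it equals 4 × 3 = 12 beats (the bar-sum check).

1) 0.0ms=0b +468.75ms=3/2b
2) 468.75ms=3/2b +468.75ms=3/2b
3) 937.5ms=3b +468.75ms=3/2b
4) 1406.25ms=9/2b +468.75ms=3/2b
5) 1875.0ms=6b +312.5ms=1b
6) 2187.5ms=7b +312.5ms=1b
7) 2500.0ms=8b +312.5ms=1b
8) 2812.5ms=9b +234.375ms=3/4b
9) 3046.875ms=39/4b +234.375ms=3/4b
10) 3281.25ms=21/2b +156.25ms=1/2b
11) 3437.5ms=11b +156.25ms=1/2b
12) 3593.75ms=23/2b +156.25ms=1/2b
Σ=12b of 12 (192bpm 3/8) — PASS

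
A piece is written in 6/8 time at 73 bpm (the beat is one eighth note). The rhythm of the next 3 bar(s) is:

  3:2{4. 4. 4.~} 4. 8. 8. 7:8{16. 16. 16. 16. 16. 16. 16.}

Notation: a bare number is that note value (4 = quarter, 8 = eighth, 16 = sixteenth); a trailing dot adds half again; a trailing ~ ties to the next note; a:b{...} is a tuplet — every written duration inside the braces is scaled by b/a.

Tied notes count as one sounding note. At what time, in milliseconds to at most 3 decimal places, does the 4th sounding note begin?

1. 0.0ms @ 0 + 1643.836ms (2)
2. 1643.836ms @ 2 + 1643.836ms (2)
3. 3287.671ms @ 4 + 4109.589ms (5)
4. 7397.26ms @ 9 + 1232.877ms (3/2)
5. 8630.137ms @ 21/2 + 1232.877ms (3/2)
6. 9863.014ms @ 12 + 704.501ms (6/7)
7. 10567.515ms @ 90/7 + 704.501ms (6/7)
8. 11272.016ms @ 96/7 + 704.501ms (6/7)
9. 11976.517ms @ 102/7 + 704.501ms (6/7)
10. 12681.018ms @ 108/7 + 704.501ms (6/7)
11. 13385.519ms @ 114/7 + 704.501ms (6/7)
12. 14090.02ms @ 120/7 + 704.501ms (6/7)

note 4 onset = 9b = 7397.26ms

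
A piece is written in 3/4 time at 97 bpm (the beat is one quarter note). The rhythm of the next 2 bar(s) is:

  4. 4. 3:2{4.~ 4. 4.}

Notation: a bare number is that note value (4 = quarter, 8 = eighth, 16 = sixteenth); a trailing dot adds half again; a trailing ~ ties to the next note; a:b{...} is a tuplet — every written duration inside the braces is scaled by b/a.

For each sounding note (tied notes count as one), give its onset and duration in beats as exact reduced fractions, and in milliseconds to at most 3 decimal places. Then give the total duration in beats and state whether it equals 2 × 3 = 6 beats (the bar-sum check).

1) 0.0ms=0b +927.835ms=3/2b
2) 927.835ms=3/2b +927.835ms=3/2b
3) 1855.67ms=3b +1237.113ms=2b
4) 3092.784ms=5b +618.557ms=1b
Σ=6b of 6 (97bpm 3/4) — PASS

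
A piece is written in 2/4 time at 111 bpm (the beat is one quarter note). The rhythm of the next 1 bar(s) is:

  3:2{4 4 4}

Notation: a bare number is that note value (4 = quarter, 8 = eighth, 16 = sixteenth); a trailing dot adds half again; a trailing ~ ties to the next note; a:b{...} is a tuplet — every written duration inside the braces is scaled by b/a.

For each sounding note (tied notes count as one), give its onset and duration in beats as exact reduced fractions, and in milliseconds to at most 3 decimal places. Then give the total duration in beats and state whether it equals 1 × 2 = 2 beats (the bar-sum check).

1) 0.0ms=0b +360.36ms=2/3b
2) 360.36ms=2/3b +360.36ms=2/3b
3) 720.721ms=4/3b +360.36ms=2/3b
Σ=2b of 2 (111bpm 2/4) — PASS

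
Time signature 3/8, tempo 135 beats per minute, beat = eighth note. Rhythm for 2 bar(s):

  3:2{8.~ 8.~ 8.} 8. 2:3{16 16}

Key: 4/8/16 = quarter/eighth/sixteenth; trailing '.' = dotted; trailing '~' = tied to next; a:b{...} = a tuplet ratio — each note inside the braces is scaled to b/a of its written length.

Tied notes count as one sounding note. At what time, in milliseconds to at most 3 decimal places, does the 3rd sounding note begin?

1. 0.0ms @ 0 + 1333.333ms (3)
2. 1333.333ms @ 3 + 666.667ms (3/2)
3. 2000.0ms @ 9/2 + 333.333ms (3/4)
4. 2333.333ms @ 21/4 + 333.333ms (3/4)

note 3 onset = 9/2b = 2000.0ms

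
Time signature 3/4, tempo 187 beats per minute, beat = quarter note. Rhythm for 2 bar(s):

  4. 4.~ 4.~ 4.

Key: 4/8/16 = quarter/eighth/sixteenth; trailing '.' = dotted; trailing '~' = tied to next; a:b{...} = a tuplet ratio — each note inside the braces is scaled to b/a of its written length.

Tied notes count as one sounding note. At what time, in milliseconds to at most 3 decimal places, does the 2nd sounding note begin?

note 2 onset = 3/2b = 481.283ms

1. 0.0ms @ 0 + 481.283ms (3/2)
2. 481.283ms @ 3/2 + 1443.85ms (9/2)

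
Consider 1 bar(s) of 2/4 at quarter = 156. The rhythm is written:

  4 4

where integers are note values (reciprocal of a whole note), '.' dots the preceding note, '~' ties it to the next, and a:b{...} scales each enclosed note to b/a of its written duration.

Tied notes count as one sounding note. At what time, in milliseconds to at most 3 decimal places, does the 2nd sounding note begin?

note 2 onset = 1b = 384.615ms

1. 0.0ms @ 0 + 384.615ms (1)
2. 384.615ms @ 1 + 384.615ms (1)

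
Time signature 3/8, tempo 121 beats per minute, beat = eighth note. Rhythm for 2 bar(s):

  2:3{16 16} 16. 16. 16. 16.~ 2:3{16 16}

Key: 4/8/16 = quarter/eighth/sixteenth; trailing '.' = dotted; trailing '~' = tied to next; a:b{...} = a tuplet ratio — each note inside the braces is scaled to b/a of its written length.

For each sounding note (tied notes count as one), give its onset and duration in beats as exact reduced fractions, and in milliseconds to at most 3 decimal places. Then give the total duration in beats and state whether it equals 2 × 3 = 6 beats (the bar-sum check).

1) 0.0ms=0b +371.901ms=3/4b
2) 371.901ms=3/4b +371.901ms=3/4b
3) 743.802ms=3/2b +371.901ms=3/4b
4) 1115.702ms=9/4b +371.901ms=3/4b
5) 1487.603ms=3b +371.901ms=3/4b
6) 1859.504ms=15/4b +743.802ms=3/2b
7) 2603.306ms=21/4b +371.901ms=3/4b
Σ=6b of 6 (121bpm 3/8) — PASS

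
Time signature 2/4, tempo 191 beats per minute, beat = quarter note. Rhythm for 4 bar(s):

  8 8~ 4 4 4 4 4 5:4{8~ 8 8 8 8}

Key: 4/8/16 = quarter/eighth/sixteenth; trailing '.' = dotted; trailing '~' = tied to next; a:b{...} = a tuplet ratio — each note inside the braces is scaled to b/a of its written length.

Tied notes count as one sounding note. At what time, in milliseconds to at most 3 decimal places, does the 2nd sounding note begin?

note 2 onset = 1/2b = 157.068ms

1. 0.0ms @ 0 + 157.068ms (1/2)
2. 157.068ms @ 1/2 + 471.204ms (3/2)
3. 628.272ms @ 2 + 314.136ms (1)
4. 942.408ms @ 3 + 314.136ms (1)
5. 1256.545ms @ 4 + 314.136ms (1)
6. 1570.681ms @ 5 + 314.136ms (1)
7. 1884.817ms @ 6 + 251.309ms (4/5)
8. 2136.126ms @ 34/5 + 125.654ms (2/5)
9. 2261.78ms @ 36/5 + 125.654ms (2/5)
10. 2387.435ms @ 38/5 + 125.654ms (2/5)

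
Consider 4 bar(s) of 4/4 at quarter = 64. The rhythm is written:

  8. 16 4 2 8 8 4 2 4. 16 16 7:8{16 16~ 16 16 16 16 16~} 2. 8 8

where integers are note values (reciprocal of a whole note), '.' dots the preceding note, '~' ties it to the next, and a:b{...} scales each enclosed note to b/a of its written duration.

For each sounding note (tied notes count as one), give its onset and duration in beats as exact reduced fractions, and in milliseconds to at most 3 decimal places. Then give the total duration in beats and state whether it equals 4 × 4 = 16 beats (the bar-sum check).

1) 0.0ms=0b +703.125ms=3/4b
2) 703.125ms=3/4b +234.375ms=1/4b
3) 937.5ms=1b +937.5ms=1b
4) 1875.0ms=2b +1875.0ms=2b
5) 3750.0ms=4b +468.75ms=1/2b
6) 4218.75ms=9/2b +468.75ms=1/2b
7) 4687.5ms=5b +937.5ms=1b
8) 5625.0ms=6b +1875.0ms=2b
9) 7500.0ms=8b +1406.25ms=3/2b
10) 8906.25ms=19/2b +234.375ms=1/4b
11) 9140.625ms=39/4b +234.375ms=1/4b
12) 9375.0ms=10b +267.857ms=2/7b
13) 9642.857ms=72/7b +535.714ms=4/7b
14) 10178.571ms=76/7b +267.857ms=2/7b
15) 10446.429ms=78/7b +267.857ms=2/7b
16) 10714.286ms=80/7b +267.857ms=2/7b
17) 10982.143ms=82/7b +3080.357ms=23/7b
18) 14062.5ms=15b +468.75ms=1/2b
19) 14531.25ms=31/2b +468.75ms=1/2b
Σ=16b of 16 (64bpm 4/4) — PASS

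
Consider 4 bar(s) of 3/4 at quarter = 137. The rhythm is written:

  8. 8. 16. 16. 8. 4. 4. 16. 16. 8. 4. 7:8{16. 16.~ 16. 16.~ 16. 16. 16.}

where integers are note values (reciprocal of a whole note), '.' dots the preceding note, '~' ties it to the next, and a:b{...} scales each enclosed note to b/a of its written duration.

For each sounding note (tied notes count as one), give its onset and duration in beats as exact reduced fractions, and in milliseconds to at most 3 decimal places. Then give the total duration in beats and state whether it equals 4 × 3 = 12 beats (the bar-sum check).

1) 0.0ms=0b +328.467ms=3/4b
2) 328.467ms=3/4b +328.467ms=3/4b
3) 656.934ms=3/2b +164.234ms=3/8b
4) 821.168ms=15/8b +164.234ms=3/8b
5) 985.401ms=9/4b +328.467ms=3/4b
6) 1313.869ms=3b +656.934ms=3/2b
7) 1970.803ms=9/2b +656.934ms=3/2b
8) 2627.737ms=6b +164.234ms=3/8b
9) 2791.971ms=51/8b +164.234ms=3/8b
10) 2956.204ms=27/4b +328.467ms=3/4b
11) 3284.672ms=15/2b +656.934ms=3/2b
12) 3941.606ms=9b +187.696ms=3/7b
13) 4129.301ms=66/7b +375.391ms=6/7b
14) 4504.692ms=72/7b +375.391ms=6/7b
15) 4880.083ms=78/7b +187.696ms=3/7b
16) 5067.779ms=81/7b +187.696ms=3/7b
Σ=12b of 12 (137bpm 3/4) — PASS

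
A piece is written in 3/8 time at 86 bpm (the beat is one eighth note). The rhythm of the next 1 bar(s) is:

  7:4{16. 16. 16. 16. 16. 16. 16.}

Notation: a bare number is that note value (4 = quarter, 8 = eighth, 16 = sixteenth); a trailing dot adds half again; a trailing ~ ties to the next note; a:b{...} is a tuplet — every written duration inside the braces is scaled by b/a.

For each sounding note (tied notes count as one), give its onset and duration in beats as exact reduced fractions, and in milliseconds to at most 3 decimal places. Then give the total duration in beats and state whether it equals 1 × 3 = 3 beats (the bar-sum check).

1) 0.0ms=0b +299.003ms=3/7b
2) 299.003ms=3/7b +299.003ms=3/7b
3) 598.007ms=6/7b +299.003ms=3/7b
4) 897.01ms=9/7b +299.003ms=3/7b
5) 1196.013ms=12/7b +299.003ms=3/7b
6) 1495.017ms=15/7b +299.003ms=3/7b
7) 1794.02ms=18/7b +299.003ms=3/7b
Σ=3b of 3 (86bpm 3/8) — PASS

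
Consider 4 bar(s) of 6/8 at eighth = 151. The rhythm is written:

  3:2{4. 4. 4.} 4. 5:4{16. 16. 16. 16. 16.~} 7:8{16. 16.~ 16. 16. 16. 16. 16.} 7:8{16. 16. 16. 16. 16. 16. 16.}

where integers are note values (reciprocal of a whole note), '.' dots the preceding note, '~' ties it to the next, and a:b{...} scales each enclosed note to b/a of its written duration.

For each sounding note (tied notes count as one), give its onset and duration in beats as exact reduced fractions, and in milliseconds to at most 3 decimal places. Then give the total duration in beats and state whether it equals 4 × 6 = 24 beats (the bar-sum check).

1) 0.0ms=0b +794.702ms=2b
2) 794.702ms=2b +794.702ms=2b
3) 1589.404ms=4b +794.702ms=2b
4) 2384.106ms=6b +1192.053ms=3b
5) 3576.159ms=9b +238.411ms=3/5b
6) 3814.57ms=48/5b +238.411ms=3/5b
7) 4052.98ms=51/5b +238.411ms=3/5b
8) 4291.391ms=54/5b +238.411ms=3/5b
9) 4529.801ms=57/5b +578.997ms=51/35b
10) 5108.798ms=90/7b +681.173ms=12/7b
11) 5789.972ms=102/7b +340.587ms=6/7b
12) 6130.558ms=108/7b +340.587ms=6/7b
13) 6471.145ms=114/7b +340.587ms=6/7b
14) 6811.731ms=120/7b +340.587ms=6/7b
15) 7152.318ms=18b +340.587ms=6/7b
16) 7492.904ms=132/7b +340.587ms=6/7b
17) 7833.491ms=138/7b +340.587ms=6/7b
18) 8174.078ms=144/7b +340.587ms=6/7b
19) 8514.664ms=150/7b +340.587ms=6/7b
20) 8855.251ms=156/7b +340.587ms=6/7b
21) 9195.837ms=162/7b +340.587ms=6/7b
Σ=24b of 24 (151bpm 6/8) — PASS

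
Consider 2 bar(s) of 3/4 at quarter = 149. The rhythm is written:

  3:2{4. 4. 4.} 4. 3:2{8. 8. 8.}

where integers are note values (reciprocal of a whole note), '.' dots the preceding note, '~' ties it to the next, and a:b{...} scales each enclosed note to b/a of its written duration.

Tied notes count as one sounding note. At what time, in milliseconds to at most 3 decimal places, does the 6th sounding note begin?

1. 0.0ms @ 0 + 402.685ms (1)
2. 402.685ms @ 1 + 402.685ms (1)
3. 805.369ms @ 2 + 402.685ms (1)
4. 1208.054ms @ 3 + 604.027ms (3/2)
5. 1812.081ms @ 9/2 + 201.342ms (1/2)
6. 2013.423ms @ 5 + 201.342ms (1/2)
7. 2214.765ms @ 11/2 + 201.342ms (1/2)

note 6 onset = 5b = 2013.423ms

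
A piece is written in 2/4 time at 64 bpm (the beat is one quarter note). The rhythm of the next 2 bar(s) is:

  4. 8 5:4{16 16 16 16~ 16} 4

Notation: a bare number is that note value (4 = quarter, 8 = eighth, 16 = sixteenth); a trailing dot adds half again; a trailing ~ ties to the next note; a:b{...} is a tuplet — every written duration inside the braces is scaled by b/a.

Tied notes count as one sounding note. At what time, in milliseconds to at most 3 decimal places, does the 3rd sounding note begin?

note 3 onset = 2b = 1875.0ms

1. 0.0ms @ 0 + 1406.25ms (3/2)
2. 1406.25ms @ 3/2 + 468.75ms (1/2)
3. 1875.0ms @ 2 + 187.5ms (1/5)
4. 2062.5ms @ 11/5 + 187.5ms (1/5)
5. 2250.0ms @ 12/5 + 187.5ms (1/5)
6. 2437.5ms @ 13/5 + 375.0ms (2/5)
7. 2812.5ms @ 3 + 937.5ms (1)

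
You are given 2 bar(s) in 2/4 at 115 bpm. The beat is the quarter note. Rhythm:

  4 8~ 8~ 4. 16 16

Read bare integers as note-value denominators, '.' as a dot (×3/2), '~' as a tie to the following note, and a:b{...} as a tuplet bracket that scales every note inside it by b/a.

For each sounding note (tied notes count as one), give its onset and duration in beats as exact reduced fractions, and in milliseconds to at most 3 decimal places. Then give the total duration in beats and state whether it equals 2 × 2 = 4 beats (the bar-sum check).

1) 0.0ms=0b +521.739ms=1b
2) 521.739ms=1b +1304.348ms=5/2b
3) 1826.087ms=7/2b +130.435ms=1/4b
4) 1956.522ms=15/4b +130.435ms=1/4b
Σ=4b of 4 (115bpm 2/4) — PASS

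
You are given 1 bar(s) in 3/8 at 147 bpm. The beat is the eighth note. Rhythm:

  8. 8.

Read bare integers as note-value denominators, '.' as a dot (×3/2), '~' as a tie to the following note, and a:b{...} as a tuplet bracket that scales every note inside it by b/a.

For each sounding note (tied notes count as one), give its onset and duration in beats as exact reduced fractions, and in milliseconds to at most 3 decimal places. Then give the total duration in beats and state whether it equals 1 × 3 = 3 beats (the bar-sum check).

1) 0.0ms=0b +612.245ms=3/2b
2) 612.245ms=3/2b +612.245ms=3/2b
Σ=3b of 3 (147bpm 3/8) — PASS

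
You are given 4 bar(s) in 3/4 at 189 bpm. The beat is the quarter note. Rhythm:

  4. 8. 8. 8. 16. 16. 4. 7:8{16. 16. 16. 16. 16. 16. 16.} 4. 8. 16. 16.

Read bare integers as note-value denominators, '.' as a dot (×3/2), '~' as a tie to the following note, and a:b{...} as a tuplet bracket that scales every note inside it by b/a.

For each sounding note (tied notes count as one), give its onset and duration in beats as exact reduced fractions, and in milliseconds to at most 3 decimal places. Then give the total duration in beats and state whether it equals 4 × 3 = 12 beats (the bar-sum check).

1) 0.0ms=0b +476.19ms=3/2b
2) 476.19ms=3/2b +238.095ms=3/4b
3) 714.286ms=9/4b +238.095ms=3/4b
4) 952.381ms=3b +238.095ms=3/4b
5) 1190.476ms=15/4b +119.048ms=3/8b
6) 1309.524ms=33/8b +119.048ms=3/8b
7) 1428.571ms=9/2b +476.19ms=3/2b
8) 1904.762ms=6b +136.054ms=3/7b
9) 2040.816ms=45/7b +136.054ms=3/7b
10) 2176.871ms=48/7b +136.054ms=3/7b
11) 2312.925ms=51/7b +136.054ms=3/7b
12) 2448.98ms=54/7b +136.054ms=3/7b
13) 2585.034ms=57/7b +136.054ms=3/7b
14) 2721.088ms=60/7b +136.054ms=3/7b
15) 2857.143ms=9b +476.19ms=3/2b
16) 3333.333ms=21/2b +238.095ms=3/4b
17) 3571.429ms=45/4b +119.048ms=3/8b
18) 3690.476ms=93/8b +119.048ms=3/8b
Σ=12b of 12 (189bpm 3/4) — PASS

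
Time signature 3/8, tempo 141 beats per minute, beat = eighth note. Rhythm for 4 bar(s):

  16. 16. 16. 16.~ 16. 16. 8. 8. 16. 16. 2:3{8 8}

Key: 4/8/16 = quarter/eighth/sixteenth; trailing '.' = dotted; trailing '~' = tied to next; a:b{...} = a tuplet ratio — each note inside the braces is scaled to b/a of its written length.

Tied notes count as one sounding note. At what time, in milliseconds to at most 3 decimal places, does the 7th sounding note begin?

1. 0.0ms @ 0 + 319.149ms (3/4)
2. 319.149ms @ 3/4 + 319.149ms (3/4)
3. 638.298ms @ 3/2 + 319.149ms (3/4)
4. 957.447ms @ 9/4 + 638.298ms (3/2)
5. 1595.745ms @ 15/4 + 319.149ms (3/4)
6. 1914.894ms @ 9/2 + 638.298ms (3/2)
7. 2553.191ms @ 6 + 638.298ms (3/2)
8. 3191.489ms @ 15/2 + 319.149ms (3/4)
9. 3510.638ms @ 33/4 + 319.149ms (3/4)
10. 3829.787ms @ 9 + 638.298ms (3/2)
11. 4468.085ms @ 21/2 + 638.298ms (3/2)

note 7 onset = 6b = 2553.191ms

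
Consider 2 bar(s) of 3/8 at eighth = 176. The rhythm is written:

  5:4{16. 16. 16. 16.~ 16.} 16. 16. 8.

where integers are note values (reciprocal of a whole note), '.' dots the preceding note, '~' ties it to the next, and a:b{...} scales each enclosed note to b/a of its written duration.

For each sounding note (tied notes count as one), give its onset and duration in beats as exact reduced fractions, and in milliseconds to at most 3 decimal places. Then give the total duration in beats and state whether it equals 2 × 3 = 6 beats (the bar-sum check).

1) 0.0ms=0b +204.545ms=3/5b
2) 204.545ms=3/5b +204.545ms=3/5b
3) 409.091ms=6/5b +204.545ms=3/5b
4) 613.636ms=9/5b +409.091ms=6/5b
5) 1022.727ms=3b +255.682ms=3/4b
6) 1278.409ms=15/4b +255.682ms=3/4b
7) 1534.091ms=9/2b +511.364ms=3/2b
Σ=6b of 6 (176bpm 3/8) — PASS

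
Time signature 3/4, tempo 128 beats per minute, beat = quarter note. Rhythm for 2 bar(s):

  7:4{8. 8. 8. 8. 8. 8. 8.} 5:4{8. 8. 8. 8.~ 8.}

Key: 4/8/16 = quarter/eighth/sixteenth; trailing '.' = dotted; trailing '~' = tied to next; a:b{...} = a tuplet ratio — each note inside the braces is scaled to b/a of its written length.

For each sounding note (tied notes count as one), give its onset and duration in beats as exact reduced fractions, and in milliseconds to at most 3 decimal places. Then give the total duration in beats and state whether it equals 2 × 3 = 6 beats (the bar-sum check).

1) 0.0ms=0b +200.893ms=3/7b
2) 200.893ms=3/7b +200.893ms=3/7b
3) 401.786ms=6/7b +200.893ms=3/7b
4) 602.679ms=9/7b +200.893ms=3/7b
5) 803.571ms=12/7b +200.893ms=3/7b
6) 1004.464ms=15/7b +200.893ms=3/7b
7) 1205.357ms=18/7b +200.893ms=3/7b
8) 1406.25ms=3b +281.25ms=3/5b
9) 1687.5ms=18/5b +281.25ms=3/5b
10) 1968.75ms=21/5b +281.25ms=3/5b
11) 2250.0ms=24/5b +562.5ms=6/5b
Σ=6b of 6 (128bpm 3/4) — PASS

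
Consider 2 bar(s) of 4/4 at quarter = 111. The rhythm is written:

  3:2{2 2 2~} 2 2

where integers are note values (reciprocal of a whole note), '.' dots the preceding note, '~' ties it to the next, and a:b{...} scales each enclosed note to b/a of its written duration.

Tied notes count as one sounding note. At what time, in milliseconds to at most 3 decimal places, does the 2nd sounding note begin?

note 2 onset = 4/3b = 720.721ms

1. 0.0ms @ 0 + 720.721ms (4/3)
2. 720.721ms @ 4/3 + 720.721ms (4/3)
3. 1441.441ms @ 8/3 + 1801.802ms (10/3)
4. 3243.243ms @ 6 + 1081.081ms (2)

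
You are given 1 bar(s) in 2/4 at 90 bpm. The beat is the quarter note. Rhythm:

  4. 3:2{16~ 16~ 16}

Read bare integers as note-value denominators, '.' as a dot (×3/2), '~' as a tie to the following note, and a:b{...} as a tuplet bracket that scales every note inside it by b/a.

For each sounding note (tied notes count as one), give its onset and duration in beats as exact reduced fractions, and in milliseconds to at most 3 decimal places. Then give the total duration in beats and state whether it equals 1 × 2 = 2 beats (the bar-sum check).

1) 0.0ms=0b +1000.0ms=3/2b
2) 1000.0ms=3/2b +333.333ms=1/2b
Σ=2b of 2 (90bpm 2/4) — PASS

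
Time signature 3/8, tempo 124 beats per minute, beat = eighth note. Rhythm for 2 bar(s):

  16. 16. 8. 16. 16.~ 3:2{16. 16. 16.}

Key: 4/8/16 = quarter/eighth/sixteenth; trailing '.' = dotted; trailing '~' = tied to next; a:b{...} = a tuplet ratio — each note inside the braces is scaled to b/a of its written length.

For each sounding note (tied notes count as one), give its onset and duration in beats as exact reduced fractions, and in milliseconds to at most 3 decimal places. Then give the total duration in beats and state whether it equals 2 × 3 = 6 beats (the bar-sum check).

1) 0.0ms=0b +362.903ms=3/4b
2) 362.903ms=3/4b +362.903ms=3/4b
3) 725.806ms=3/2b +725.806ms=3/2b
4) 1451.613ms=3b +362.903ms=3/4b
5) 1814.516ms=15/4b +604.839ms=5/4b
6) 2419.355ms=5b +241.935ms=1/2b
7) 2661.29ms=11/2b +241.935ms=1/2b
Σ=6b of 6 (124bpm 3/8) — PASS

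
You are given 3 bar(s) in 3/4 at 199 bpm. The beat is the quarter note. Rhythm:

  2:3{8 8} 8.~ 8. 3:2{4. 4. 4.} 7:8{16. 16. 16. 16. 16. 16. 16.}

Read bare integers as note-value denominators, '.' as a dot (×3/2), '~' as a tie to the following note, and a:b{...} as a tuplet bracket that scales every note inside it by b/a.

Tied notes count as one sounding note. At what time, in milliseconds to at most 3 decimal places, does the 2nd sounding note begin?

1. 0.0ms @ 0 + 226.131ms (3/4)
2. 226.131ms @ 3/4 + 226.131ms (3/4)
3. 452.261ms @ 3/2 + 452.261ms (3/2)
4. 904.523ms @ 3 + 301.508ms (1)
5. 1206.03ms @ 4 + 301.508ms (1)
6. 1507.538ms @ 5 + 301.508ms (1)
7. 1809.045ms @ 6 + 129.218ms (3/7)
8. 1938.263ms @ 45/7 + 129.218ms (3/7)
9. 2067.48ms @ 48/7 + 129.218ms (3/7)
10. 2196.698ms @ 51/7 + 129.218ms (3/7)
11. 2325.915ms @ 54/7 + 129.218ms (3/7)
12. 2455.133ms @ 57/7 + 129.218ms (3/7)
13. 2584.35ms @ 60/7 + 129.218ms (3/7)

note 2 onset = 3/4b = 226.131ms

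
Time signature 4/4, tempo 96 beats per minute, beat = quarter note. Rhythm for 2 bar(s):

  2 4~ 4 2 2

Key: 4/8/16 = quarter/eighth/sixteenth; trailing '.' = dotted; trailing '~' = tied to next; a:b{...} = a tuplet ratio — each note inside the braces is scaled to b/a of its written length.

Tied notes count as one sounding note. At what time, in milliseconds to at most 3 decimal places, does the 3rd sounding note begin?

note 3 onset = 4b = 2500.0ms

1. 0.0ms @ 0 + 1250.0ms (2)
2. 1250.0ms @ 2 + 1250.0ms (2)
3. 2500.0ms @ 4 + 1250.0ms (2)
4. 3750.0ms @ 6 + 1250.0ms (2)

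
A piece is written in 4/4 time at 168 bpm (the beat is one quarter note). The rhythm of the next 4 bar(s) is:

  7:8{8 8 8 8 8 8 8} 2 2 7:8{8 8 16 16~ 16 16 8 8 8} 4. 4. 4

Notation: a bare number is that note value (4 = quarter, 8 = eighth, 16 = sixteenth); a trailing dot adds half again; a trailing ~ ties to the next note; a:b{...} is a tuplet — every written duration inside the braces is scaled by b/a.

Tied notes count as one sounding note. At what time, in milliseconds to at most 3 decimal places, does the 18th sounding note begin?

1. 0.0ms @ 0 + 204.082ms (4/7)
2. 204.082ms @ 4/7 + 204.082ms (4/7)
3. 408.163ms @ 8/7 + 204.082ms (4/7)
4. 612.245ms @ 12/7 + 204.082ms (4/7)
5. 816.327ms @ 16/7 + 204.082ms (4/7)
6. 1020.408ms @ 20/7 + 204.082ms (4/7)
7. 1224.49ms @ 24/7 + 204.082ms (4/7)
8. 1428.571ms @ 4 + 714.286ms (2)
9. 2142.857ms @ 6 + 714.286ms (2)
10. 2857.143ms @ 8 + 204.082ms (4/7)
11. 3061.224ms @ 60/7 + 204.082ms (4/7)
12. 3265.306ms @ 64/7 + 102.041ms (2/7)
13. 3367.347ms @ 66/7 + 204.082ms (4/7)
14. 3571.429ms @ 10 + 102.041ms (2/7)
15. 3673.469ms @ 72/7 + 204.082ms (4/7)
16. 3877.551ms @ 76/7 + 204.082ms (4/7)
17. 4081.633ms @ 80/7 + 204.082ms (4/7)
18. 4285.714ms @ 12 + 535.714ms (3/2)
19. 4821.429ms @ 27/2 + 535.714ms (3/2)
20. 5357.143ms @ 15 + 357.143ms (1)

note 18 onset = 12b = 4285.714ms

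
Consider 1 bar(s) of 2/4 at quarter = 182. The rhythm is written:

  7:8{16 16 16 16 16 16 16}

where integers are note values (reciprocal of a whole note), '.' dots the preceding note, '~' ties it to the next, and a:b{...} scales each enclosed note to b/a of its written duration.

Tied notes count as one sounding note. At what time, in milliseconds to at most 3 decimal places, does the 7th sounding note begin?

note 7 onset = 12/7b = 565.149ms

1. 0.0ms @ 0 + 94.192ms (2/7)
2. 94.192ms @ 2/7 + 94.192ms (2/7)
3. 188.383ms @ 4/7 + 94.192ms (2/7)
4. 282.575ms @ 6/7 + 94.192ms (2/7)
5. 376.766ms @ 8/7 + 94.192ms (2/7)
6. 470.958ms @ 10/7 + 94.192ms (2/7)
7. 565.149ms @ 12/7 + 94.192ms (2/7)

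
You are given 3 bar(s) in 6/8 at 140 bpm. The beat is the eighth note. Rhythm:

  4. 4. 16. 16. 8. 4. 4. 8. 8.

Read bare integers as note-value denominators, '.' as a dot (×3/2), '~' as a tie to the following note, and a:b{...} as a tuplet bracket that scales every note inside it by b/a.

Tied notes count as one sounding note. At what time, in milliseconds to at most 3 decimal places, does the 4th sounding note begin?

note 4 onset = 27/4b = 2892.857ms

1. 0.0ms @ 0 + 1285.714ms (3)
2. 1285.714ms @ 3 + 1285.714ms (3)
3. 2571.429ms @ 6 + 321.429ms (3/4)
4. 2892.857ms @ 27/4 + 321.429ms (3/4)
5. 3214.286ms @ 15/2 + 642.857ms (3/2)
6. 3857.143ms @ 9 + 1285.714ms (3)
7. 5142.857ms @ 12 + 1285.714ms (3)
8. 6428.571ms @ 15 + 642.857ms (3/2)
9. 7071.429ms @ 33/2 + 642.857ms (3/2)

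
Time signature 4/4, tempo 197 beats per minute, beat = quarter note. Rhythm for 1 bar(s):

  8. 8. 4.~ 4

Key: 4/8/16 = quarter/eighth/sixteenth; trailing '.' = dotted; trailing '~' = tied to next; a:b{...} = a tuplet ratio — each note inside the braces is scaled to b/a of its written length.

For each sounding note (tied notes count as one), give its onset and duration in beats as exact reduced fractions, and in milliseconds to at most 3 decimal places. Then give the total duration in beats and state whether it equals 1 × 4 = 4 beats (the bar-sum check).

1) 0.0ms=0b +228.426ms=3/4b
2) 228.426ms=3/4b +228.426ms=3/4b
3) 456.853ms=3/2b +761.421ms=5/2b
Σ=4b of 4 (197bpm 4/4) — PASS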